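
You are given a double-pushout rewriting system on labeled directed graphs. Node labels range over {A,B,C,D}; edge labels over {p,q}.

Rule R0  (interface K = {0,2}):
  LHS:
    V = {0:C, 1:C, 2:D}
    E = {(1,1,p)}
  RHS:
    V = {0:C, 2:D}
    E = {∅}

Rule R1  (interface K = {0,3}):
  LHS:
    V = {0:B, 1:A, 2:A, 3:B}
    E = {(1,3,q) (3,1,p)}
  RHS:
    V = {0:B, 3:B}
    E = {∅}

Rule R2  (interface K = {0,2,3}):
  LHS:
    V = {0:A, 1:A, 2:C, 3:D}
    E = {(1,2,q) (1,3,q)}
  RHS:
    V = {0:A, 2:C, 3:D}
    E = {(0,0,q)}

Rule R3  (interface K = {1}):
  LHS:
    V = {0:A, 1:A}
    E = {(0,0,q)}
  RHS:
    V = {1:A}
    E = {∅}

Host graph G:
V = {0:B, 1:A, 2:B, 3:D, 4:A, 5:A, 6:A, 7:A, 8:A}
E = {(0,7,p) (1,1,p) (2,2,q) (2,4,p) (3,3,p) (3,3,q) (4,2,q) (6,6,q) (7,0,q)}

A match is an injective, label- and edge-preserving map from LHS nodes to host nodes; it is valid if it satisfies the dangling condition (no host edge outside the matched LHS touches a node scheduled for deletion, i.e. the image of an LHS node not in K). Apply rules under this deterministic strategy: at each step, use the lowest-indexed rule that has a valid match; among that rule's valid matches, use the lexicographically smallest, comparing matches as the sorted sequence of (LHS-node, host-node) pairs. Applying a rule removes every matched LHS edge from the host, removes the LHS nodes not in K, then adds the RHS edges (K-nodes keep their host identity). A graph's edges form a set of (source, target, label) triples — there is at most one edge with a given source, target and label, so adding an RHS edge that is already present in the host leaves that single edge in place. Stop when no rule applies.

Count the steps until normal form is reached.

[0] host  ⇒  9 nodes, 9 edges  {0-p->7 1-p->1 2-q->2 2-p->4 3-p->3 3-q->3 4-q->2 6-q->6 7-q->0}
[1] R1 @ {0↦0, 1↦4, 2↦5, 3↦2}  ⇒  7 nodes, 7 edges  {0-p->7 1-p->1 2-q->2 3-p->3 3-q->3 6-q->6 7-q->0}
[2] R1 @ {0↦2, 1↦7, 2↦8, 3↦0}  ⇒  5 nodes, 5 edges  {1-p->1 2-q->2 3-p->3 3-q->3 6-q->6}
[3] R3 @ {0↦6, 1↦1}  ⇒  4 nodes, 4 edges  {1-p->1 2-q->2 3-p->3 3-q->3}
final graph: no rule applies after step 3

Answer: 3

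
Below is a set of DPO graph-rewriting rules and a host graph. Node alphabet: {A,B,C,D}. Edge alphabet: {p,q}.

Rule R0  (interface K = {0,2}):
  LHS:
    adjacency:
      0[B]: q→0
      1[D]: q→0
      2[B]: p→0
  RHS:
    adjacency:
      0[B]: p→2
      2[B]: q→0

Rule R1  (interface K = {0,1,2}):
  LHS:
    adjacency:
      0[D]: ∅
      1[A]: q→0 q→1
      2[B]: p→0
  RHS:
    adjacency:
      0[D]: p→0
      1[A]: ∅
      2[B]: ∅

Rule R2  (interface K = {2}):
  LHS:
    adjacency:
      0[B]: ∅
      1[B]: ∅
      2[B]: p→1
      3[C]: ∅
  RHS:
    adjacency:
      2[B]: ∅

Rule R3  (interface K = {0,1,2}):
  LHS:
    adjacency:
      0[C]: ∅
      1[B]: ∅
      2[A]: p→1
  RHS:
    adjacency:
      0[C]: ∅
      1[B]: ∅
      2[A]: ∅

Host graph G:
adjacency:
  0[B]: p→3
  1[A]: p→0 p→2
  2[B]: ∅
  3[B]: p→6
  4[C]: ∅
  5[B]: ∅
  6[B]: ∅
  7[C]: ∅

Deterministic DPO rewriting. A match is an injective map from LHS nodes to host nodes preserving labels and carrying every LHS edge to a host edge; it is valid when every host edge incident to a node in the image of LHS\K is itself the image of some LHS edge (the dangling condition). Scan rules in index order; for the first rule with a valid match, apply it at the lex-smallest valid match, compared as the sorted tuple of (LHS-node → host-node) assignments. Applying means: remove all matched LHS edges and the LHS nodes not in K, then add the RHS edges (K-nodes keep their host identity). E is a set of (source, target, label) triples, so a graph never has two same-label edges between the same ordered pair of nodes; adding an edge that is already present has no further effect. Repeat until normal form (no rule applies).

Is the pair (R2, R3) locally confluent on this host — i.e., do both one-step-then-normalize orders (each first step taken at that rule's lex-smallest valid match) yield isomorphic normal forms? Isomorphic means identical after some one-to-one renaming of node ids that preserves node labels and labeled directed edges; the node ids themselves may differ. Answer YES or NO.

branch R2-first: apply at {0↦5, 1↦6, 2↦3, 3↦4} → |E|=3, then 3 more step(s) → NF |V|=2 |E|=0 V={0:B, 1:A} E=∅
branch R3-first: apply at {0↦4, 1↦0, 2↦1} → |E|=3, then 3 more step(s) → NF |V|=2 |E|=0 V={0:B, 1:A} E=∅
graphs isomorphic (equal up to label-preserving node renaming)

Answer: YES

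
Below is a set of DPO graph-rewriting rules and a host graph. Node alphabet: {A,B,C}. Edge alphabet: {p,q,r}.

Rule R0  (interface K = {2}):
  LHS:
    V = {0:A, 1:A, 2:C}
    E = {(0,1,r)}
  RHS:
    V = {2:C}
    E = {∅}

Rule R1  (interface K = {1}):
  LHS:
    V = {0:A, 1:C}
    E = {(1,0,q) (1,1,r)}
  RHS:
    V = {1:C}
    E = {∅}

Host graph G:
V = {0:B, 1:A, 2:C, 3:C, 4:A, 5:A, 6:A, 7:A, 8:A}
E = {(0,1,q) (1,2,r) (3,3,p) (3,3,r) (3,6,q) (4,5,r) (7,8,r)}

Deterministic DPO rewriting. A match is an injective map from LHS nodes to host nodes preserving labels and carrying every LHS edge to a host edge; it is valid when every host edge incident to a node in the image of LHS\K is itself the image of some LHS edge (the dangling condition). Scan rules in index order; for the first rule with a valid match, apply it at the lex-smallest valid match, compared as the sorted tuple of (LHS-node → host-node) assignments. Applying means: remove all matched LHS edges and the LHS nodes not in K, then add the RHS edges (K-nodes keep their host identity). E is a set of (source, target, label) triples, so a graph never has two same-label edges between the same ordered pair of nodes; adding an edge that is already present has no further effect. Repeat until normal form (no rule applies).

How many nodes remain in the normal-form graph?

Answer: 4

Derivation:
initial: |V|=9 |E|=7  E = 0-q->1 1-r->2 3-p->3 3-r->3 3-q->6 4-r->5 7-r->8
step 1: apply R0 at {0↦4, 1↦5, 2↦2}  → |V|=7 |E|=6  E = 0-q->1 1-r->2 3-p->3 3-r->3 3-q->6 7-r->8
step 2: apply R0 at {0↦7, 1↦8, 2↦2}  → |V|=5 |E|=5  E = 0-q->1 1-r->2 3-p->3 3-r->3 3-q->6
step 3: apply R1 at {0↦6, 1↦3}  → |V|=4 |E|=3  E = 0-q->1 1-r->2 3-p->3
halt: no rule applies after step 3
NF nodes: {0:B, 1:A, 2:C, 3:C}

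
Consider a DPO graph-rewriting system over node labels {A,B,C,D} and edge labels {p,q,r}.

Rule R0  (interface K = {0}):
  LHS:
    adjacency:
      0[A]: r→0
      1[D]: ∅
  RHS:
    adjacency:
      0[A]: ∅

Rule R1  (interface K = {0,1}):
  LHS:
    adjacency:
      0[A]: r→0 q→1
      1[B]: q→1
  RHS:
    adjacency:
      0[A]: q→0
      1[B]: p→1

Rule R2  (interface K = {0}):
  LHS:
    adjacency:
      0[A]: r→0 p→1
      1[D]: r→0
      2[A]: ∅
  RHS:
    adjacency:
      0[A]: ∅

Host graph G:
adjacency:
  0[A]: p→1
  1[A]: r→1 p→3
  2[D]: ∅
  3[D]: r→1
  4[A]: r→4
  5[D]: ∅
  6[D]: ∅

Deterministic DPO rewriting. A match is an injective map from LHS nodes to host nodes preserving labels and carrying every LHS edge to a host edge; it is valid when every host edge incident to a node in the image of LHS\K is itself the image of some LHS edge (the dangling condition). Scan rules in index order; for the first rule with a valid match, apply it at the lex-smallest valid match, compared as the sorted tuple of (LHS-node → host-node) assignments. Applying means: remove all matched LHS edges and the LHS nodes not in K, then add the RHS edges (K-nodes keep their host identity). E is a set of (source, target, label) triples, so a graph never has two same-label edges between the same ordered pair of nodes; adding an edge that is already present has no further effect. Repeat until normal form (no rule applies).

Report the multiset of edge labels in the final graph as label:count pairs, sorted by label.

initial: |V|=7 |E|=5  E = 0-p->1 1-r->1 1-p->3 3-r->1 4-r->4
step 1: apply R0 at {0↦1, 1↦2}  → |V|=6 |E|=4  E = 0-p->1 1-p->3 3-r->1 4-r->4
step 2: apply R0 at {0↦4, 1↦5}  → |V|=5 |E|=3  E = 0-p->1 1-p->3 3-r->1
normal form: no rule applies after step 2
NF edges: [(0, 1, 'p'), (1, 3, 'p'), (3, 1, 'r')]

Answer: p:2 r:1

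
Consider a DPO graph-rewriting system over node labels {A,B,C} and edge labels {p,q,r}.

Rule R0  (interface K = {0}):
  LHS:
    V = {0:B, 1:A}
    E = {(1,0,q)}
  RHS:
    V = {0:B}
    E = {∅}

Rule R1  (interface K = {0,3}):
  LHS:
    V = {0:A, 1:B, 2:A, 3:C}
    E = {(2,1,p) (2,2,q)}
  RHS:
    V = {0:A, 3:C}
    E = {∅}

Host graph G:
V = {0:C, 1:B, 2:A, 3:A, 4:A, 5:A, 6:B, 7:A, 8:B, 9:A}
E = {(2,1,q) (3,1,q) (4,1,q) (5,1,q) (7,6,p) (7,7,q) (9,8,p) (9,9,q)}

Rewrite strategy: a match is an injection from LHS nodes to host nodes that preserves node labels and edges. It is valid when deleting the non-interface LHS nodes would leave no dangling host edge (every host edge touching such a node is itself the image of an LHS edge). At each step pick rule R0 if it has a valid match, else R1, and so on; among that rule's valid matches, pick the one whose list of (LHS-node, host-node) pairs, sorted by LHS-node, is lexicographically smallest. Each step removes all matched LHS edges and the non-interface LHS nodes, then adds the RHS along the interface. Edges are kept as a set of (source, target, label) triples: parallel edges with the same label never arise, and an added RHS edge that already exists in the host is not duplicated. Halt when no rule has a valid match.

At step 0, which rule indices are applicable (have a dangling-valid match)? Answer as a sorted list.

Answer: [R0,R1]

Rewrite trace:
R0: 4 valid matches — {0↦1, 1↦2}, {0↦1, 1↦3}, {0↦1, 1↦4} (+1 more)
R1: 10 valid matches — {0↦2, 1↦6, 2↦7, 3↦0}, {0↦2, 1↦8, 2↦9, 3↦0}, {0↦3, 1↦6, 2↦7, 3↦0} (+7 more)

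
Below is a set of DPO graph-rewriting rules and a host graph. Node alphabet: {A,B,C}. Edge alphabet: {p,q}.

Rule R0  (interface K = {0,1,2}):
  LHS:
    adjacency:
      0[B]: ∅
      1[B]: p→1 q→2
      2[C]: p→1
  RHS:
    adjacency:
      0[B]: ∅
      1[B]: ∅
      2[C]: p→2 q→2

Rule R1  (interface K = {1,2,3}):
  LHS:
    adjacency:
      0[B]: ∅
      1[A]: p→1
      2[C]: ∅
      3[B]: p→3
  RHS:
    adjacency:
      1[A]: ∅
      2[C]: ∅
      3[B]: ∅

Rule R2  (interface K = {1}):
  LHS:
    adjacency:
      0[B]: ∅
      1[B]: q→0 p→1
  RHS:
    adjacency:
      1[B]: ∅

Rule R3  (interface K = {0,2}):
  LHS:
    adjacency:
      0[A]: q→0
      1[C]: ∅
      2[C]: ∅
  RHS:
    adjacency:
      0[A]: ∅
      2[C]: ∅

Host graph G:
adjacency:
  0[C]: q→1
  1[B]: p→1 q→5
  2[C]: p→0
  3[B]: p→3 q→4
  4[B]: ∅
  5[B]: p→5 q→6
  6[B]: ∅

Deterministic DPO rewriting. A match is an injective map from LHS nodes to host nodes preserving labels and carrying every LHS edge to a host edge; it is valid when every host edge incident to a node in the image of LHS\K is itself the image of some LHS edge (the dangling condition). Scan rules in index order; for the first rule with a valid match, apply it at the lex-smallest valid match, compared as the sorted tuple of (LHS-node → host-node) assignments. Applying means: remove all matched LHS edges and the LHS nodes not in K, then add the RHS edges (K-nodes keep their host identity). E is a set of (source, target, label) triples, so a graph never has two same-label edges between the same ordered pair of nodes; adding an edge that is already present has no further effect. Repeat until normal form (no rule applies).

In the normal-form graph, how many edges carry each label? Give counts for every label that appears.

initial: |V|=7 |E|=8  E = 0-q->1 1-p->1 1-q->5 2-p->0 3-p->3 3-q->4 5-p->5 5-q->6
step 1: apply R2 at {0↦4, 1↦3}  → |V|=6 |E|=6  E = 0-q->1 1-p->1 1-q->5 2-p->0 5-p->5 5-q->6
step 2: apply R2 at {0↦6, 1↦5}  → |V|=5 |E|=4  E = 0-q->1 1-p->1 1-q->5 2-p->0
step 3: apply R2 at {0↦5, 1↦1}  → |V|=4 |E|=2  E = 0-q->1 2-p->0
normal form: no rule applies after step 3
NF edges: [(0, 1, 'q'), (2, 0, 'p')]

Answer: p:1 q:1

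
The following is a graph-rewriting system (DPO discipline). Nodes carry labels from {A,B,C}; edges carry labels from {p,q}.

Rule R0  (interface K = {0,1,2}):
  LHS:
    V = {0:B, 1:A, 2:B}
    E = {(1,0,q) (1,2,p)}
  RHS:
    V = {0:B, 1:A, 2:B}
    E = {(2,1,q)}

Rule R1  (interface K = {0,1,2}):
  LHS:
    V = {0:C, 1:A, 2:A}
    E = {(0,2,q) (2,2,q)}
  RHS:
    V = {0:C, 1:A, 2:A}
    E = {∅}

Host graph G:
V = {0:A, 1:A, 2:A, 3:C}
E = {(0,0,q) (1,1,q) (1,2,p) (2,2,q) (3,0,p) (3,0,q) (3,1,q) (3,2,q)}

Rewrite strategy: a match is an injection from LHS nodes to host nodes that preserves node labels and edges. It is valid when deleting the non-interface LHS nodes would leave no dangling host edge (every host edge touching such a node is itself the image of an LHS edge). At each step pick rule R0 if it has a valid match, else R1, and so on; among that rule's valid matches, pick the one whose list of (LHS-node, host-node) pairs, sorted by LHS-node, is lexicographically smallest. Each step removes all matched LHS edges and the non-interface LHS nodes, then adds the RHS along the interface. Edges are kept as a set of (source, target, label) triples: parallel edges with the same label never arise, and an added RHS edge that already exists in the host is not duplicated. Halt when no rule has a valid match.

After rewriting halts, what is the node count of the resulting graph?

Answer: 4

Steps:
start.  V:4 E:8  edges: 0-q->0 1-q->1 1-p->2 2-q->2 3-p->0 3-q->0 3-q->1 3-q->2
1. fire R1 via {0↦3, 1↦0, 2↦1}  →  V:4 E:6  edges: 0-q->0 1-p->2 2-q->2 3-p->0 3-q->0 3-q->2
2. fire R1 via {0↦3, 1↦0, 2↦2}  →  V:4 E:4  edges: 0-q->0 1-p->2 3-p->0 3-q->0
3. fire R1 via {0↦3, 1↦1, 2↦0}  →  V:4 E:2  edges: 1-p->2 3-p->0
normal form: no rule applies after step 3
NF nodes: {0:A, 1:A, 2:A, 3:C}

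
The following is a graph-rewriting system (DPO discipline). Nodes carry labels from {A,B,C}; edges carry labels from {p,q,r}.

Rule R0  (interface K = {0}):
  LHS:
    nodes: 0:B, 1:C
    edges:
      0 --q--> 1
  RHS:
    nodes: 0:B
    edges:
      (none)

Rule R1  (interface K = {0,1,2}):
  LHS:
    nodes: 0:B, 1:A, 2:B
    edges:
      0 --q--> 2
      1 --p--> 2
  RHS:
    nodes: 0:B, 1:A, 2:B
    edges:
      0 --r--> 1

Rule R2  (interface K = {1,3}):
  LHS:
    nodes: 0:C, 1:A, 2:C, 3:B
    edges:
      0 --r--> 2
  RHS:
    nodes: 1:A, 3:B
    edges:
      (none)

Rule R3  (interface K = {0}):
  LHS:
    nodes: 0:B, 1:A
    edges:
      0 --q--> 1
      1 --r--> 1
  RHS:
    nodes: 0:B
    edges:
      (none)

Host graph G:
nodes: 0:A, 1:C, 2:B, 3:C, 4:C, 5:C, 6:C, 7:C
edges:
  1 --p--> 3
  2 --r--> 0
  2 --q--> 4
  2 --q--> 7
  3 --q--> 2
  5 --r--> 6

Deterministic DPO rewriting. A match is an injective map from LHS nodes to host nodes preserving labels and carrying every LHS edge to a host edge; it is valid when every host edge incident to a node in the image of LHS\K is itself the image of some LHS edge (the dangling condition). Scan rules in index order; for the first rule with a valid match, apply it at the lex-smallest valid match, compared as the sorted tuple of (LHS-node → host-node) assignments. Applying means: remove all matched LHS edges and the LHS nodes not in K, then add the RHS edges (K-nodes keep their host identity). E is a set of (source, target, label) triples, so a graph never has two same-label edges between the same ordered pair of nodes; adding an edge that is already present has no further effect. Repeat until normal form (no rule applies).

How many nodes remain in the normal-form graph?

start.  V:8 E:6  edges: 1-p->3 2-r->0 2-q->4 2-q->7 3-q->2 5-r->6
1. fire R0 via {0↦2, 1↦4}  →  V:7 E:5  edges: 1-p->3 2-r->0 2-q->7 3-q->2 5-r->6
2. fire R0 via {0↦2, 1↦7}  →  V:6 E:4  edges: 1-p->3 2-r->0 3-q->2 5-r->6
3. fire R2 via {0↦5, 1↦0, 2↦6, 3↦2}  →  V:4 E:3  edges: 1-p->3 2-r->0 3-q->2
final graph: no rule applies after step 3
NF nodes: {0:A, 1:C, 2:B, 3:C}

Answer: 4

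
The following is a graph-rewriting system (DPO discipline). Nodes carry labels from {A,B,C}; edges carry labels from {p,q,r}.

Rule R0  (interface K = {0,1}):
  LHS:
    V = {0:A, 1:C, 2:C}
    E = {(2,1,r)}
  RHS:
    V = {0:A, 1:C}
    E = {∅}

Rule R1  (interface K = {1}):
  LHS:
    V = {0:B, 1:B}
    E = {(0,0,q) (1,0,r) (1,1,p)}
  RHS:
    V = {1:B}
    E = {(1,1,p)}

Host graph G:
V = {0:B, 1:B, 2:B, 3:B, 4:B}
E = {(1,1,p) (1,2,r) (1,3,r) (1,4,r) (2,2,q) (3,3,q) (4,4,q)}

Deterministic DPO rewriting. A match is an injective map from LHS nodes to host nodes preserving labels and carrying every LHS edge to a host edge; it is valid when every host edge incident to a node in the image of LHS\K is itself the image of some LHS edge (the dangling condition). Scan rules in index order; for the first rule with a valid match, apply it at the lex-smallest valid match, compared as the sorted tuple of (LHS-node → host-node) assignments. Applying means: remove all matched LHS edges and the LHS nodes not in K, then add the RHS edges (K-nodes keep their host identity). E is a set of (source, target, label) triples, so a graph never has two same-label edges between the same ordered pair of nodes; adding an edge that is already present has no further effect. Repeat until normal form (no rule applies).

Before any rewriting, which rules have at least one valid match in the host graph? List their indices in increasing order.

Answer: [R1]

Derivation:
R0: no valid match — LHS pattern not found
R1: 3 valid matches — {0↦2, 1↦1}, {0↦3, 1↦1}, {0↦4, 1↦1}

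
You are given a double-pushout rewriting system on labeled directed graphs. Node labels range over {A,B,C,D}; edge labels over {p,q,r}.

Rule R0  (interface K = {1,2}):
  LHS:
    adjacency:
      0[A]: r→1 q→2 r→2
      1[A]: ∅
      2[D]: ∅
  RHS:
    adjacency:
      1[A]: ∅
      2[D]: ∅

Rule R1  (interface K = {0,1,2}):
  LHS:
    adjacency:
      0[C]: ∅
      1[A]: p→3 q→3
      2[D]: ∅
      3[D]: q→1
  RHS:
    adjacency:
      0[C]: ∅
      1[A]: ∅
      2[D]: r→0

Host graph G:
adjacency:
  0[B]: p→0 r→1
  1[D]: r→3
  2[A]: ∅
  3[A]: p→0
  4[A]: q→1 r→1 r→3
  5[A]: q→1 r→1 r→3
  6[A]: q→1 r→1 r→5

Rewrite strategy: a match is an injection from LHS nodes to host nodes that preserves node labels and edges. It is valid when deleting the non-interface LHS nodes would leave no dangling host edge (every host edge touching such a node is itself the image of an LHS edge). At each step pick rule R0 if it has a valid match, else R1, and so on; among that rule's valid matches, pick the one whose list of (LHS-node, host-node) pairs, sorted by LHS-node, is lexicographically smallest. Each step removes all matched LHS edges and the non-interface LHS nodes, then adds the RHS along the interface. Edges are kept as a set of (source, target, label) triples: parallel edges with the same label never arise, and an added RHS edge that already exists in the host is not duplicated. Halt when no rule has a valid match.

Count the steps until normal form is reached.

start.  V:7 E:13  edges: 0-p->0 0-r->1 1-r->3 3-p->0 4-q->1 4-r->1 4-r->3 5-q->1 5-r->1 5-r->3 6-q->1 6-r->1 6-r->5
1. fire R0 via {0↦4, 1↦3, 2↦1}  →  V:6 E:10  edges: 0-p->0 0-r->1 1-r->3 3-p->0 5-q->1 5-r->1 5-r->3 6-q->1 6-r->1 6-r->5
2. fire R0 via {0↦6, 1↦5, 2↦1}  →  V:5 E:7  edges: 0-p->0 0-r->1 1-r->3 3-p->0 5-q->1 5-r->1 5-r->3
3. fire R0 via {0↦5, 1↦3, 2↦1}  →  V:4 E:4  edges: 0-p->0 0-r->1 1-r->3 3-p->0
halt: no rule applies after step 3

Answer: 3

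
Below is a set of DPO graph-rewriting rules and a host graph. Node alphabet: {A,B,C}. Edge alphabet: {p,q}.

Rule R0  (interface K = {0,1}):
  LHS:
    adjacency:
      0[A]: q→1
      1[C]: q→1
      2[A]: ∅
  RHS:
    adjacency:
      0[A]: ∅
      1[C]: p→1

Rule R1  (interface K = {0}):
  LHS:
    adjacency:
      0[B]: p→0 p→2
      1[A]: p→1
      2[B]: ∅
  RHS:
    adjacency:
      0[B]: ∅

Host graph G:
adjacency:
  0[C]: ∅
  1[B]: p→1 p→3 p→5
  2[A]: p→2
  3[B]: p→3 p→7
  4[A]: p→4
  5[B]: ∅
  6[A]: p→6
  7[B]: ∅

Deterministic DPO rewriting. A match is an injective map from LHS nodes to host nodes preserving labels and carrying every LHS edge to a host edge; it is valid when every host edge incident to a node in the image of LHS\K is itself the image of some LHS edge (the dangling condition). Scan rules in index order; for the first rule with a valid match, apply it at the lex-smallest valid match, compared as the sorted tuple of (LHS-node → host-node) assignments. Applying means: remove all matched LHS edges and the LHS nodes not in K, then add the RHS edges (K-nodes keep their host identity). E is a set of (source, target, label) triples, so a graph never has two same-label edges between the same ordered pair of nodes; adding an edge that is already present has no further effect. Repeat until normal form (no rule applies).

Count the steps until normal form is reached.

[0] host  ⇒  8 nodes, 8 edges  {1-p->1 1-p->3 1-p->5 2-p->2 3-p->3 3-p->7 4-p->4 6-p->6}
[1] R1 @ {0↦1, 1↦2, 2↦5}  ⇒  6 nodes, 5 edges  {1-p->3 3-p->3 3-p->7 4-p->4 6-p->6}
[2] R1 @ {0↦3, 1↦4, 2↦7}  ⇒  4 nodes, 2 edges  {1-p->3 6-p->6}
halt: no rule applies after step 2

Answer: 2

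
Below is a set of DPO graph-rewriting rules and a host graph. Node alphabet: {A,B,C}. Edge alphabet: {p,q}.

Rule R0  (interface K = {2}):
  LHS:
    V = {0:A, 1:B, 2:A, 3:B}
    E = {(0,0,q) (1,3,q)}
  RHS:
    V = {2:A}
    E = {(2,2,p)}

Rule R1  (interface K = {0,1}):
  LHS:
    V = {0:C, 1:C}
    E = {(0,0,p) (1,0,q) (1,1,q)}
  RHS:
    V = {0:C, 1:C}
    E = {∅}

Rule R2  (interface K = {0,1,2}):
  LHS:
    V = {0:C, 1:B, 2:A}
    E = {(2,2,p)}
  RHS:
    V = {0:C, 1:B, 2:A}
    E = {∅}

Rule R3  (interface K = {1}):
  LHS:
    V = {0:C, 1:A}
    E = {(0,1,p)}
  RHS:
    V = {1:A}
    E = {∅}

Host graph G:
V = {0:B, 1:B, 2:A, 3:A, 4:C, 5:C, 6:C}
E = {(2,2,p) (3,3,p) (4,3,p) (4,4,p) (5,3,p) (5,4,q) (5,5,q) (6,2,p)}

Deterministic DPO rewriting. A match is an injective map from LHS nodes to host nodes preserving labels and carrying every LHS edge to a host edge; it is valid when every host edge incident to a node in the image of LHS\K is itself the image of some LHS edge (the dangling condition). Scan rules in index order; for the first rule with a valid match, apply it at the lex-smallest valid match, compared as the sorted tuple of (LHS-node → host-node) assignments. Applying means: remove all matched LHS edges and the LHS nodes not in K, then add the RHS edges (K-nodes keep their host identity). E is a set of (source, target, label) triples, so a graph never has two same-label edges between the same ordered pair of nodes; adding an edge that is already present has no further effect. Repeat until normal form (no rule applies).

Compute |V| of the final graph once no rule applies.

Answer: 4

Derivation:
initial: |V|=7 |E|=8  E = 2-p->2 3-p->3 4-p->3 4-p->4 5-p->3 5-q->4 5-q->5 6-p->2
step 1: apply R1 at {0↦4, 1↦5}  → |V|=7 |E|=5  E = 2-p->2 3-p->3 4-p->3 5-p->3 6-p->2
step 2: apply R2 at {0↦4, 1↦0, 2↦2}  → |V|=7 |E|=4  E = 3-p->3 4-p->3 5-p->3 6-p->2
step 3: apply R2 at {0↦4, 1↦0, 2↦3}  → |V|=7 |E|=3  E = 4-p->3 5-p->3 6-p->2
step 4: apply R3 at {0↦4, 1↦3}  → |V|=6 |E|=2  E = 5-p->3 6-p->2
step 5: apply R3 at {0↦5, 1↦3}  → |V|=5 |E|=1  E = 6-p->2
step 6: apply R3 at {0↦6, 1↦2}  → |V|=4 |E|=0  E = ∅
final graph: no rule applies after step 6
NF nodes: {0:B, 1:B, 2:A, 3:A}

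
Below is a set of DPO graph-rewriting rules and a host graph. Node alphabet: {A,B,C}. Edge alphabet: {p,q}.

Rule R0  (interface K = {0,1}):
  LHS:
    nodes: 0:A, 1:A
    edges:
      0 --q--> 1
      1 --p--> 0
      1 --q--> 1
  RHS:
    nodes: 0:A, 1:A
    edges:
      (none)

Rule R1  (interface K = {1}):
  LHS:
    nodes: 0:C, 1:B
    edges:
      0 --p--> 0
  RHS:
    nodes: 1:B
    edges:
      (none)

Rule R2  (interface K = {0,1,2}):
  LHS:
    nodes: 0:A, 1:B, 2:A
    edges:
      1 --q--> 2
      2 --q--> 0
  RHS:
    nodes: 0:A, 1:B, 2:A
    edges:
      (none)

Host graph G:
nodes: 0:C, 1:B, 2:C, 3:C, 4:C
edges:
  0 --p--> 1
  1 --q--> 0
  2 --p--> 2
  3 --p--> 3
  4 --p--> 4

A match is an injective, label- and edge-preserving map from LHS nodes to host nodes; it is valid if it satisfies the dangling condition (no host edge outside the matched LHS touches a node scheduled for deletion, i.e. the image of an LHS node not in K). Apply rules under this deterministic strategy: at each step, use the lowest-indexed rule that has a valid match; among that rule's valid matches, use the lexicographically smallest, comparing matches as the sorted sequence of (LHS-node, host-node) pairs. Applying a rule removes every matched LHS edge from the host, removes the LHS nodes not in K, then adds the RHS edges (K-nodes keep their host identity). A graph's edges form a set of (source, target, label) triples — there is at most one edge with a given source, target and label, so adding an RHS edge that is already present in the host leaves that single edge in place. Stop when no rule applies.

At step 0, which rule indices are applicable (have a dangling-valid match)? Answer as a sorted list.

R0: no valid match — LHS pattern not found
R1: 3 valid matches — {0↦2, 1↦1}, {0↦3, 1↦1}, {0↦4, 1↦1}
R2: no valid match — LHS pattern not found

Answer: [R1]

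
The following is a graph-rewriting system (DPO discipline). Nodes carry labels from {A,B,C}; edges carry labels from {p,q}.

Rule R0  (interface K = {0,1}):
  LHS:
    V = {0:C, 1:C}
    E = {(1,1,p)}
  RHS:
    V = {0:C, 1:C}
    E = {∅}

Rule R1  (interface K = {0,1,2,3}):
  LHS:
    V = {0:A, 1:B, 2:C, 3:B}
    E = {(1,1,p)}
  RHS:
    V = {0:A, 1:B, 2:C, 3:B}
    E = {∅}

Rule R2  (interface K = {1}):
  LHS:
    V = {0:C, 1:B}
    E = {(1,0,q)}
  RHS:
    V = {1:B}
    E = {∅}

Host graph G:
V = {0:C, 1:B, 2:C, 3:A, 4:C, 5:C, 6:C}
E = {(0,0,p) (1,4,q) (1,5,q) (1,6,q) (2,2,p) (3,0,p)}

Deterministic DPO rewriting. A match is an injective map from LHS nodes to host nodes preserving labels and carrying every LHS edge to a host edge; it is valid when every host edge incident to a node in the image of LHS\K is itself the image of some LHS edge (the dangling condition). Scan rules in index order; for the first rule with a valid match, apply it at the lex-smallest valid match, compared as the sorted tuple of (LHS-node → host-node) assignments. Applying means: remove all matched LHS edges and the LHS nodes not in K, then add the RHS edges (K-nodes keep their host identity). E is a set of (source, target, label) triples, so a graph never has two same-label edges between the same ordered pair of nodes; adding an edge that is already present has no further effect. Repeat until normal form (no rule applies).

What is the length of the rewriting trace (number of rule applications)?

Answer: 5

Steps:
[0] host  ⇒  7 nodes, 6 edges  {0-p->0 1-q->4 1-q->5 1-q->6 2-p->2 3-p->0}
[1] R0 @ {0↦0, 1↦2}  ⇒  7 nodes, 5 edges  {0-p->0 1-q->4 1-q->5 1-q->6 3-p->0}
[2] R0 @ {0↦2, 1↦0}  ⇒  7 nodes, 4 edges  {1-q->4 1-q->5 1-q->6 3-p->0}
[3] R2 @ {0↦4, 1↦1}  ⇒  6 nodes, 3 edges  {1-q->5 1-q->6 3-p->0}
[4] R2 @ {0↦5, 1↦1}  ⇒  5 nodes, 2 edges  {1-q->6 3-p->0}
[5] R2 @ {0↦6, 1↦1}  ⇒  4 nodes, 1 edges  {3-p->0}
normal form: no rule applies after step 5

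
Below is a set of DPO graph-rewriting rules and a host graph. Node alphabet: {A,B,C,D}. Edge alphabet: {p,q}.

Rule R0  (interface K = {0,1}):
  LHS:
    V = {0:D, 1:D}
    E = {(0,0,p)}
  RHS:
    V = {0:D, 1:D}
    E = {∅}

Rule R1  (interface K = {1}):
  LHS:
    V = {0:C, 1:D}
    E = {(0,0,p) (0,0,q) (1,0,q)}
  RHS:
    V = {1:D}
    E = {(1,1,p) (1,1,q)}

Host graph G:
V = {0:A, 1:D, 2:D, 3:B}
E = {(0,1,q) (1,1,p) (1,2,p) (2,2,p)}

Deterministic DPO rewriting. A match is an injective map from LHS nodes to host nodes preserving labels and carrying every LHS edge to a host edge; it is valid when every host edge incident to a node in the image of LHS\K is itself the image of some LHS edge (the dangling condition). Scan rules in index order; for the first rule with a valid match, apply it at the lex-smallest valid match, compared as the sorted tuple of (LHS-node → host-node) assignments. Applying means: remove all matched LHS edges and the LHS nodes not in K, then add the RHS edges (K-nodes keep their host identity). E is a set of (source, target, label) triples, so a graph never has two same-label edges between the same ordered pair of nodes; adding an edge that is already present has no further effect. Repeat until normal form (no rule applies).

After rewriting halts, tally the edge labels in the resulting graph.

Answer: p:1 q:1

Steps:
start.  V:4 E:4  edges: 0-q->1 1-p->1 1-p->2 2-p->2
1. fire R0 via {0↦1, 1↦2}  →  V:4 E:3  edges: 0-q->1 1-p->2 2-p->2
2. fire R0 via {0↦2, 1↦1}  →  V:4 E:2  edges: 0-q->1 1-p->2
final graph: no rule applies after step 2
NF edges: [(0, 1, 'q'), (1, 2, 'p')]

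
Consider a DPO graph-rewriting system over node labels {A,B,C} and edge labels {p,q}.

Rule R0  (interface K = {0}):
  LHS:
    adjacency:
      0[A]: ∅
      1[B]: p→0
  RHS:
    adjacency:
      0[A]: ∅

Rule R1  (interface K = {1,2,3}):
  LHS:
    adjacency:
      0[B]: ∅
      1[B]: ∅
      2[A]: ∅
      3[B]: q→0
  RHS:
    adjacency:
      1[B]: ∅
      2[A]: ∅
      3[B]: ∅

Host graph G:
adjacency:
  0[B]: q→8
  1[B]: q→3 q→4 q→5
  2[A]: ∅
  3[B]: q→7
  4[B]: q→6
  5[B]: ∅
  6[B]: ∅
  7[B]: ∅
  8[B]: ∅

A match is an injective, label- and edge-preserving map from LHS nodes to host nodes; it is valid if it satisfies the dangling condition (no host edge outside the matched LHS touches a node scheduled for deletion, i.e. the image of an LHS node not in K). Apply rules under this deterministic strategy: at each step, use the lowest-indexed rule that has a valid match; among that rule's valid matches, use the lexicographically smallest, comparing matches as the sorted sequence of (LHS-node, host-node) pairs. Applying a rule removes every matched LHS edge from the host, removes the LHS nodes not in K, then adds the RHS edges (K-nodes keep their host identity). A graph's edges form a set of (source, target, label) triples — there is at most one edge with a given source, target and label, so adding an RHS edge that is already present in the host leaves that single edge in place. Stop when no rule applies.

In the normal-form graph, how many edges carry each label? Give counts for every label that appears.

[0] host  ⇒  9 nodes, 6 edges  {0-q->8 1-q->3 1-q->4 1-q->5 3-q->7 4-q->6}
[1] R1 @ {0↦5, 1↦0, 2↦2, 3↦1}  ⇒  8 nodes, 5 edges  {0-q->8 1-q->3 1-q->4 3-q->7 4-q->6}
[2] R1 @ {0↦6, 1↦0, 2↦2, 3↦4}  ⇒  7 nodes, 4 edges  {0-q->8 1-q->3 1-q->4 3-q->7}
[3] R1 @ {0↦4, 1↦0, 2↦2, 3↦1}  ⇒  6 nodes, 3 edges  {0-q->8 1-q->3 3-q->7}
[4] R1 @ {0↦7, 1↦0, 2↦2, 3↦3}  ⇒  5 nodes, 2 edges  {0-q->8 1-q->3}
[5] R1 @ {0↦3, 1↦0, 2↦2, 3↦1}  ⇒  4 nodes, 1 edges  {0-q->8}
[6] R1 @ {0↦8, 1↦1, 2↦2, 3↦0}  ⇒  3 nodes, 0 edges  {∅}
normal form: no rule applies after step 6
NF edges: []

Answer: (no edges)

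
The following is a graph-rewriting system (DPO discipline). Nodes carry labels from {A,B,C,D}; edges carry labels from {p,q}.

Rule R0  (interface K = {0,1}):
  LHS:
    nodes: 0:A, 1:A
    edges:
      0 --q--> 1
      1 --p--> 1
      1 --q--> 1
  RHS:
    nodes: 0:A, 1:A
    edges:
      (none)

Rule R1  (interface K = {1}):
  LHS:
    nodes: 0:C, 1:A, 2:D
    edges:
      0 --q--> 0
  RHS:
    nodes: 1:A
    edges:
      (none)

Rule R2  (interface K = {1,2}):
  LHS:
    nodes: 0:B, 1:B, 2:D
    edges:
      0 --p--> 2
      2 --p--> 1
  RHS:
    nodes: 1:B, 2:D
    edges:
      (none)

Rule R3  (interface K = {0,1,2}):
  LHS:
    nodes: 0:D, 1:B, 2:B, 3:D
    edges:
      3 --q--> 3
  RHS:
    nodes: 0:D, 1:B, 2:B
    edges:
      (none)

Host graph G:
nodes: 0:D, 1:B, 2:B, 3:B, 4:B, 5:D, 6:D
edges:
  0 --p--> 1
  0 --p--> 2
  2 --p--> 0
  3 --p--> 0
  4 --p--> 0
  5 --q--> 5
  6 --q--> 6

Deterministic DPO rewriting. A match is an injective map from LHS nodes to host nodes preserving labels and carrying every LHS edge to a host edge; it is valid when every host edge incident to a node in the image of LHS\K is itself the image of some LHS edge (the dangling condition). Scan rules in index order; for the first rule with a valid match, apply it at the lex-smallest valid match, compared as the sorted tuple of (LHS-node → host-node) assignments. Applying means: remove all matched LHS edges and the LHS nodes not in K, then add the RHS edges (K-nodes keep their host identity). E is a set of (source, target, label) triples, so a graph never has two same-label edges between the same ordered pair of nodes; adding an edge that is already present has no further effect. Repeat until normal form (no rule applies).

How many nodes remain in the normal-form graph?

start.  V:7 E:7  edges: 0-p->1 0-p->2 2-p->0 3-p->0 4-p->0 5-q->5 6-q->6
1. fire R2 via {0↦3, 1↦1, 2↦0}  →  V:6 E:5  edges: 0-p->2 2-p->0 4-p->0 5-q->5 6-q->6
2. fire R2 via {0↦4, 1↦2, 2↦0}  →  V:5 E:3  edges: 2-p->0 5-q->5 6-q->6
3. fire R3 via {0↦0, 1↦1, 2↦2, 3↦5}  →  V:4 E:2  edges: 2-p->0 6-q->6
4. fire R3 via {0↦0, 1↦1, 2↦2, 3↦6}  →  V:3 E:1  edges: 2-p->0
halt: no rule applies after step 4
NF nodes: {0:D, 1:B, 2:B}

Answer: 3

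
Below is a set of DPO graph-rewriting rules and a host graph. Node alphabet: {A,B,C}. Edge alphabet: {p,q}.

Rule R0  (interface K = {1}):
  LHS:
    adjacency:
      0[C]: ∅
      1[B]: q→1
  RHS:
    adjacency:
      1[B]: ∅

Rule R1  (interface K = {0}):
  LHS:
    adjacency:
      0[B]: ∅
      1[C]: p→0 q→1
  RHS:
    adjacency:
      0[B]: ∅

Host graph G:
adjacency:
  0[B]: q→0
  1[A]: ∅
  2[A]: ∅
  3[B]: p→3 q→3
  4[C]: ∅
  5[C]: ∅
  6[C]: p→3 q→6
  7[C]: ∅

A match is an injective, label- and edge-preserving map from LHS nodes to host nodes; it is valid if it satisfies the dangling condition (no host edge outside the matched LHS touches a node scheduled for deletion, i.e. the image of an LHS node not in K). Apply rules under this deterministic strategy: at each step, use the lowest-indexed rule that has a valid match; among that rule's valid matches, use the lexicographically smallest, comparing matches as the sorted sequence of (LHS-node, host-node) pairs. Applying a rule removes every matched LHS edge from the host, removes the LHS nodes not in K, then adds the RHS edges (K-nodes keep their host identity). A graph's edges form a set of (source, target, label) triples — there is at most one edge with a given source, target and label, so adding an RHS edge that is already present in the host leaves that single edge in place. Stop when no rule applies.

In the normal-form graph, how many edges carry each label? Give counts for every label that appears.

Answer: p:1

Rewrite trace:
[0] host  ⇒  8 nodes, 5 edges  {0-q->0 3-p->3 3-q->3 6-p->3 6-q->6}
[1] R0 @ {0↦4, 1↦0}  ⇒  7 nodes, 4 edges  {3-p->3 3-q->3 6-p->3 6-q->6}
[2] R0 @ {0↦5, 1↦3}  ⇒  6 nodes, 3 edges  {3-p->3 6-p->3 6-q->6}
[3] R1 @ {0↦3, 1↦6}  ⇒  5 nodes, 1 edges  {3-p->3}
final graph: no rule applies after step 3
NF edges: [(3, 3, 'p')]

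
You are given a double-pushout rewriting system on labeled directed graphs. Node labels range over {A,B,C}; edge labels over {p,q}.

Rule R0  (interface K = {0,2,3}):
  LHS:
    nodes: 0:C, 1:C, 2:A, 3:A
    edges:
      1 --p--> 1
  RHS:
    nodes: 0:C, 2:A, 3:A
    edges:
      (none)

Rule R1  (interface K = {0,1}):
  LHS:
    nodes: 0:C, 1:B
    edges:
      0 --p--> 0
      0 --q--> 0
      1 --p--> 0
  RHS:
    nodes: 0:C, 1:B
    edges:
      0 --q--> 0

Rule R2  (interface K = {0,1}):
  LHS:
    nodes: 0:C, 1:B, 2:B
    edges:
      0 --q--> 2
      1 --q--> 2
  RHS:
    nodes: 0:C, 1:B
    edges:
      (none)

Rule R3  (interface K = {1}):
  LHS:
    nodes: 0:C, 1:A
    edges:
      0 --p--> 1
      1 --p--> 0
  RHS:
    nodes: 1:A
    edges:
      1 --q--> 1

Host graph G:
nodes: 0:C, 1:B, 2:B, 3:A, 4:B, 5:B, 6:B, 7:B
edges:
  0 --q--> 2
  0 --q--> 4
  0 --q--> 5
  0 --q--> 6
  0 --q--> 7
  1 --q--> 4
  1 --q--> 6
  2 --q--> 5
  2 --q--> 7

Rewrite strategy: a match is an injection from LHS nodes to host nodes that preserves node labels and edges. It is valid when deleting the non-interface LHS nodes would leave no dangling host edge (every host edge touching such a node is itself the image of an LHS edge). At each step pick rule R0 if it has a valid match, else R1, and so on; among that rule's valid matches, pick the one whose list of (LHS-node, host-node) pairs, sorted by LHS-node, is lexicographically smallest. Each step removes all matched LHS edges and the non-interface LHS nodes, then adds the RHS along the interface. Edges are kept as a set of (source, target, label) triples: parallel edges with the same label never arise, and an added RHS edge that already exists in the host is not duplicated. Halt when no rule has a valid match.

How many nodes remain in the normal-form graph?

start.  V:8 E:9  edges: 0-q->2 0-q->4 0-q->5 0-q->6 0-q->7 1-q->4 1-q->6 2-q->5 2-q->7
1. fire R2 via {0↦0, 1↦1, 2↦4}  →  V:7 E:7  edges: 0-q->2 0-q->5 0-q->6 0-q->7 1-q->6 2-q->5 2-q->7
2. fire R2 via {0↦0, 1↦1, 2↦6}  →  V:6 E:5  edges: 0-q->2 0-q->5 0-q->7 2-q->5 2-q->7
3. fire R2 via {0↦0, 1↦2, 2↦5}  →  V:5 E:3  edges: 0-q->2 0-q->7 2-q->7
4. fire R2 via {0↦0, 1↦2, 2↦7}  →  V:4 E:1  edges: 0-q->2
final graph: no rule applies after step 4
NF nodes: {0:C, 1:B, 2:B, 3:A}

Answer: 4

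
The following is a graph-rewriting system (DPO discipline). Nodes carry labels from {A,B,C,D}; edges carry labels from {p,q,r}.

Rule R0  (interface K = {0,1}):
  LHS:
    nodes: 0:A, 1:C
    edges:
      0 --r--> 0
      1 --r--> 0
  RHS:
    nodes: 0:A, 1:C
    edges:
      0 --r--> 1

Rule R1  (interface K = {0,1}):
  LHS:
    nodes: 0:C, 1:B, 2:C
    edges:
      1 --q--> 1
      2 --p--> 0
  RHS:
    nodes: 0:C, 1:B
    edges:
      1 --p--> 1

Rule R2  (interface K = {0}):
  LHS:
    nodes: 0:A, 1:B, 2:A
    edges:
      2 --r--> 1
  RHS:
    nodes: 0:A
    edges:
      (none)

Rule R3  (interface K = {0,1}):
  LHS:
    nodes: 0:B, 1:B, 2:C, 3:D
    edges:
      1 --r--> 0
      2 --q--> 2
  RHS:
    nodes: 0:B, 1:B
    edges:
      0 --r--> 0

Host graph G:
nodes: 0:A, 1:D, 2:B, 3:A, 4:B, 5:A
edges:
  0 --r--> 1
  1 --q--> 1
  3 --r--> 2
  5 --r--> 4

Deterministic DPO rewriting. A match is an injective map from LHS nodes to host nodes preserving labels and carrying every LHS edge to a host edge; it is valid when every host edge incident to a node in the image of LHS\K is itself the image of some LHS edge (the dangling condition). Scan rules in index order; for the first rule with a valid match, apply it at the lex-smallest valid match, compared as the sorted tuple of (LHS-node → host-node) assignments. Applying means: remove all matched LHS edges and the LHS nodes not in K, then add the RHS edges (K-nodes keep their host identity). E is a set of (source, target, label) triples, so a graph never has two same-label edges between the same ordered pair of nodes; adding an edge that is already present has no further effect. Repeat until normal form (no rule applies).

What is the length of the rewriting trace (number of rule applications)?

Answer: 2

Rewrite trace:
start.  V:6 E:4  edges: 0-r->1 1-q->1 3-r->2 5-r->4
1. fire R2 via {0↦0, 1↦2, 2↦3}  →  V:4 E:3  edges: 0-r->1 1-q->1 5-r->4
2. fire R2 via {0↦0, 1↦4, 2↦5}  →  V:2 E:2  edges: 0-r->1 1-q->1
halt: no rule applies after step 2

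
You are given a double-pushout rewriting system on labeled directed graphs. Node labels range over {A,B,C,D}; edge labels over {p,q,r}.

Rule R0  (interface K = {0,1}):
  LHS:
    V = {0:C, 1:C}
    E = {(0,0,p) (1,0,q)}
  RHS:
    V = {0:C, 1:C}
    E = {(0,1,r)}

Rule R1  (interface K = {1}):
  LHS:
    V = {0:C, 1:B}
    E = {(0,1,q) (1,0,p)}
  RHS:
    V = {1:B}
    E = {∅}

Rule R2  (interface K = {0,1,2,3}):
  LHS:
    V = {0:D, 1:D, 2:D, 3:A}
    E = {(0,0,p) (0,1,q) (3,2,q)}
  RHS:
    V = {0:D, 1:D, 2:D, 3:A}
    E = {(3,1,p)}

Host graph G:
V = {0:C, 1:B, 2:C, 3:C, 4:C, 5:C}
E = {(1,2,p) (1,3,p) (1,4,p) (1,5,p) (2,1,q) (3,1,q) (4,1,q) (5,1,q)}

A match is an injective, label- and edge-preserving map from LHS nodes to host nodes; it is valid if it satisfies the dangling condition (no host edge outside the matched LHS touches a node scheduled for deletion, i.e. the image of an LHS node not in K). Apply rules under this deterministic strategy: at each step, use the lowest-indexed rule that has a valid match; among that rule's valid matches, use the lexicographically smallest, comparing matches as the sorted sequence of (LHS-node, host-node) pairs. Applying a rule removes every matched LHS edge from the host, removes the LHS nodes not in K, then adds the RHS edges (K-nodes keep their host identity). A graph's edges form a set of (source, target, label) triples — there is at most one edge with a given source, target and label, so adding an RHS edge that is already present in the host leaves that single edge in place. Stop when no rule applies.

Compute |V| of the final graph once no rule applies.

[0] host  ⇒  6 nodes, 8 edges  {1-p->2 1-p->3 1-p->4 1-p->5 2-q->1 3-q->1 4-q->1 5-q->1}
[1] R1 @ {0↦2, 1↦1}  ⇒  5 nodes, 6 edges  {1-p->3 1-p->4 1-p->5 3-q->1 4-q->1 5-q->1}
[2] R1 @ {0↦3, 1↦1}  ⇒  4 nodes, 4 edges  {1-p->4 1-p->5 4-q->1 5-q->1}
[3] R1 @ {0↦4, 1↦1}  ⇒  3 nodes, 2 edges  {1-p->5 5-q->1}
[4] R1 @ {0↦5, 1↦1}  ⇒  2 nodes, 0 edges  {∅}
halt: no rule applies after step 4
NF nodes: {0:C, 1:B}

Answer: 2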